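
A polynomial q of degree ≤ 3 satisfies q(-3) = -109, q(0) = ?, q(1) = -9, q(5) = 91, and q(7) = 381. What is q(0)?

The 4 known points determine the degree-3 polynomial uniquely.
Write q(t) = at^3 + bt^2 + ct + d. Substituting each data point gives a linear system:
  -27a + 9b - 3c + d = -109
  a + b + c + d = -9
  125a + 25b + 5c + d = 91
  343a + 49b + 7c + d = 381
Solving the system yields a = 2, b = -6, c = -1, d = -4.
So q(t) = 2t^3 - 6t^2 - t - 4.
Then q(0) = -4.

-4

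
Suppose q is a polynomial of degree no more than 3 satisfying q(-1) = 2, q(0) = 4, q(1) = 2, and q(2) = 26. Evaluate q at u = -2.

Forward differences of the values at u = -1, 0, 1, 2:
  q  : 2  4  2  26
  Δ  : 2  -2  24
  Δ^2: -4  26
  Δ^3: 30
The third differences are constant, confirming degree 3.
Interpolating (Newton forward form) and evaluating at u = -2 gives q(-2) = -34.

-34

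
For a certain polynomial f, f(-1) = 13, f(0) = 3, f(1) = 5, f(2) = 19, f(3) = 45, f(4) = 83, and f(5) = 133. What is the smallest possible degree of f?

Forward differences of the values at x = -1, 0, 1, 2, 3, 4, 5:
  f  : 13  3  5  19  45  83  133
  Δ  : -10  2  14  26  38  50
  Δ^2: 12  12  12  12  12
  Δ^3: 0  0  0  0
  Δ^4: 0  0  0
  Δ^5: 0  0
  Δ^6: 0
The second differences are constant (12) and nonzero, while all higher differences vanish, so the minimal degree is 2.

2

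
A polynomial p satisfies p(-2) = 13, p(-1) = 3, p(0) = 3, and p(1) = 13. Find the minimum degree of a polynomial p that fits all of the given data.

Forward differences of the values at u = -2, -1, 0, 1:
  p  : 13  3  3  13
  Δ  : -10  0  10
  Δ^2: 10  10
  Δ^3: 0
The second differences are constant (10) and nonzero, while all higher differences vanish, so the minimal degree is 2.

2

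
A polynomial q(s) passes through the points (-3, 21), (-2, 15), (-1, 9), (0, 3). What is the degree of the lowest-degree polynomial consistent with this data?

1

Forward differences of the values at s = -3, -2, -1, 0:
  q  : 21  15  9  3
  Δ  : -6  -6  -6
  Δ^2: 0  0
  Δ^3: 0
The first differences are constant (-6) and nonzero, while all higher differences vanish, so the minimal degree is 1.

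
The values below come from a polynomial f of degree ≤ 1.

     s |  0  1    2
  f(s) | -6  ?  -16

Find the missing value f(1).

The 2 known points determine the degree-1 polynomial uniquely.
Write f(s) = as + b. Substituting each data point gives a linear system:
  b = -6
  2a + b = -16
Solving the system yields a = -5, b = -6.
So f(s) = -5s - 6.
Then f(1) = -11.

-11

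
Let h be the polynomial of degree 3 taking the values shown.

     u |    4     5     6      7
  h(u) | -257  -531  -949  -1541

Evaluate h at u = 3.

-97

Write h(u) = au^3 + bu^2 + cu + d. Substituting each data point gives a linear system:
  64a + 16b + 4c + d = -257
  125a + 25b + 5c + d = -531
  216a + 36b + 6c + d = -949
  343a + 49b + 7c + d = -1541
Solving the system yields a = -5, b = 3, c = 4, d = -1.
So h(u) = -5u³ + 3u² + 4u - 1.
Then h(3) = -97.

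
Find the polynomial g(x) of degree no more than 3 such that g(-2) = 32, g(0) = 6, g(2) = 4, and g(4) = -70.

g(x) = -2x^3 + 3x^2 + x + 6

Using the Lagrange interpolation formula with nodes -2, 0, 2, 4:
  L_0(x) = x(x - 2)(x - 4) / -48
  L_1(x) = (x + 2)(x - 2)(x - 4) / 16
  L_2(x) = (x + 2)x(x - 4) / -16
  L_3(x) = (x + 2)x(x - 2) / 48
Then g(x) = 32·L_0(x) + 6·L_1(x) + 4·L_2(x) - 70·L_3(x).
Expanding and collecting terms gives g(x) = -2x³ + 3x² + x + 6.
Check: g(0) = 6. ✓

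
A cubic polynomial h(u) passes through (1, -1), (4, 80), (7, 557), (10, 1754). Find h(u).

h(u) = 2u^3 - 2u^2 - 5u + 4

Write h(u) = au^3 + bu^2 + cu + d. Substituting each data point gives a linear system:
  a + b + c + d = -1
  64a + 16b + 4c + d = 80
  343a + 49b + 7c + d = 557
  1000a + 100b + 10c + d = 1754
Solving the system yields a = 2, b = -2, c = -5, d = 4.
So h(u) = 2u^3 - 2u^2 - 5u + 4.
Check: h(7) = 557. ✓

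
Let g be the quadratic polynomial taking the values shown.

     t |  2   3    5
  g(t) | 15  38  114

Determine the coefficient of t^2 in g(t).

Write g(t) = at^2 + bt + c. Substituting each data point gives a linear system:
  4a + 2b + c = 15
  9a + 3b + c = 38
  25a + 5b + c = 114
Solving the system yields a = 5, b = -2, c = -1.
So g(t) = 5t^2 - 2t - 1.
The leading coefficient is 5.

5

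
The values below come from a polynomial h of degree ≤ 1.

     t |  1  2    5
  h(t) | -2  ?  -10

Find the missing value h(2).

The 2 known points determine the degree-1 polynomial uniquely.
Write h(t) = at + b. Substituting each data point gives a linear system:
  a + b = -2
  5a + b = -10
Solving the system yields a = -2, b = 0.
So h(t) = -2t.
Then h(2) = -4.

-4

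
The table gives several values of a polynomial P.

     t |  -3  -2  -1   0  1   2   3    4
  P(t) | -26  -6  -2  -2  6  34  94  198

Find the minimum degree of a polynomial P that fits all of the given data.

3

Forward differences of the values at t = -3, -2, -1, 0, 1, 2, 3, 4:
  P  : -26  -6  -2  -2  6  34  94  198
  Δ  : 20  4  0  8  28  60  104
  Δ^2: -16  -4  8  20  32  44
  Δ^3: 12  12  12  12  12
  Δ^4: 0  0  0  0
  Δ^5: 0  0  0
  Δ^6: 0  0
  Δ^7: 0
The third differences are constant (12) and nonzero, while all higher differences vanish, so the minimal degree is 3.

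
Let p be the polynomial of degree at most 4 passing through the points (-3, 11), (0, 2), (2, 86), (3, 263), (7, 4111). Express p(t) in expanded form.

Write p(t) = at^4 + bt^3 + ct^2 + dt + e. Substituting each data point gives a linear system:
  81a - 27b + 9c - 3d + e = 11
  e = 2
  16a + 8b + 4c + 2d + e = 86
  81a + 27b + 9c + 3d + e = 263
  2401a + 343b + 49c + 7d + e = 4111
Solving the system yields a = 1, b = 4, c = 6, d = 6, e = 2.
So p(t) = t^4 + 4t^3 + 6t^2 + 6t + 2.
Check: p(3) = 263. ✓

p(t) = t^4 + 4t^3 + 6t^2 + 6t + 2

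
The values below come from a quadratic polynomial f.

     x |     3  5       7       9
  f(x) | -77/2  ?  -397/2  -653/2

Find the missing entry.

The 3 known points determine the degree-2 polynomial uniquely.
Write f(x) = ax^2 + bx + c. Substituting each data point gives a linear system:
  9a + 3b + c = -77/2
  49a + 7b + c = -397/2
  81a + 9b + c = -653/2
Solving the system yields a = -4, b = 0, c = -5/2.
So f(x) = -4x^2 - 5/2.
Then f(5) = -205/2.

-205/2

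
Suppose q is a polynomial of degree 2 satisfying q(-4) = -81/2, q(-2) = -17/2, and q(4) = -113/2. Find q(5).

Using the Lagrange interpolation formula with nodes -4, -2, 4:
  L_0(x) = (x + 2)(x - 4) / 16
  L_1(x) = (x + 4)(x - 4) / -12
  L_2(x) = (x + 4)(x + 2) / 48
Then q(x) = -81/2·L_0(x) - 17/2·L_1(x) - 113/2·L_2(x).
Expanding and collecting terms gives q(x) = -3x² - 2x - 1/2.
Evaluating at x = 5: q(5) = -171/2.

-171/2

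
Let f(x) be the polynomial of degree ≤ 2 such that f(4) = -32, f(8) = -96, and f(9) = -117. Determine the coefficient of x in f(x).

Write f(x) = ax^2 + bx + c. Substituting each data point gives a linear system:
  16a + 4b + c = -32
  64a + 8b + c = -96
  81a + 9b + c = -117
Solving the system yields a = -1, b = -4, c = 0.
So f(x) = -x² - 4x.
The coefficient of x is -4.

-4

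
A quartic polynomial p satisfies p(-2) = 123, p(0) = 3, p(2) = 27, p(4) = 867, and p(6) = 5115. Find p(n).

p(n) = 5n^4 - 6n^3 - 2n^2 + 3

Write p(n) = an^4 + bn^3 + cn^2 + dn + e. Substituting each data point gives a linear system:
  16a - 8b + 4c - 2d + e = 123
  e = 3
  16a + 8b + 4c + 2d + e = 27
  256a + 64b + 16c + 4d + e = 867
  1296a + 216b + 36c + 6d + e = 5115
Solving the system yields a = 5, b = -6, c = -2, d = 0, e = 3.
So p(n) = 5n^4 - 6n^3 - 2n^2 + 3.
Check: p(6) = 5115. ✓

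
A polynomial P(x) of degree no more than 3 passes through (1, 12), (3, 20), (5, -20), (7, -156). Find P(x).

Write P(x) = ax^3 + bx^2 + cx + d. Substituting each data point gives a linear system:
  a + b + c + d = 12
  27a + 9b + 3c + d = 20
  125a + 25b + 5c + d = -20
  343a + 49b + 7c + d = -156
Solving the system yields a = -1, b = 3, c = 5, d = 5.
So P(x) = -x^3 + 3x^2 + 5x + 5.
Check: P(1) = 12. ✓

P(x) = -x^3 + 3x^2 + 5x + 5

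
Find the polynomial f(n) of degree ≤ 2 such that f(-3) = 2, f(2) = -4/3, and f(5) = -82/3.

Using the Lagrange interpolation formula with nodes -3, 2, 5:
  L_0(n) = (n - 2)(n - 5) / 40
  L_1(n) = (n + 3)(n - 5) / -15
  L_2(n) = (n + 3)(n - 2) / 24
Then f(n) = 2·L_0(n) - 4/3·L_1(n) - 82/3·L_2(n).
Expanding and collecting terms gives f(n) = -n^2 - (5/3)n + 6.
Check: f(2) = -4/3. ✓

f(n) = -n^2 - (5/3)n + 6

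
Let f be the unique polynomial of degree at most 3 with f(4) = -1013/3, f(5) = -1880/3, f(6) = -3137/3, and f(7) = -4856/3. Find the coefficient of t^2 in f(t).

Write f(t) = at^3 + bt^2 + ct + d. Substituting each data point gives a linear system:
  64a + 16b + 4c + d = -1013/3
  125a + 25b + 5c + d = -1880/3
  216a + 36b + 6c + d = -3137/3
  343a + 49b + 7c + d = -4856/3
Solving the system yields a = -4, b = -5, c = 0, d = -5/3.
So f(t) = -4t^3 - 5t^2 - 5/3.
The coefficient of t^2 is -5.

-5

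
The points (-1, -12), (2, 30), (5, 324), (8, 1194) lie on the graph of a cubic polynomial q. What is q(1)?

Write q(x) = ax^3 + bx^2 + cx + d. Substituting each data point gives a linear system:
  -a + b - c + d = -12
  8a + 4b + 2c + d = 30
  125a + 25b + 5c + d = 324
  512a + 64b + 8c + d = 1194
Solving the system yields a = 2, b = 2, c = 6, d = -6.
So q(x) = 2x^3 + 2x^2 + 6x - 6.
Then q(1) = 4.

4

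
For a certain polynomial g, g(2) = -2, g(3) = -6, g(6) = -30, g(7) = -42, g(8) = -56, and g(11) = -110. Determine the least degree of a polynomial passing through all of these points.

Divided differences on the nodes 2, 3, 6, 7, 8, 11:
  order 0: -2  -6  -30  -42  -56  -110
  order 1: -4  -8  -12  -14  -18
  order 2: -1  -1  -1  -1
  order 3: 0  0  0
  order 4: 0  0
  order 5: 0
The order-2 divided differences are all -1 (nonzero) and every higher order vanishes, so the data lies on a polynomial of degree exactly 2.

2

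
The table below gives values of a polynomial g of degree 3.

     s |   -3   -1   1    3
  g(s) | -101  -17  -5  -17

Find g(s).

g(s) = s^3 - 6s^2 + 5s - 5

Write g(s) = as^3 + bs^2 + cs + d. Substituting each data point gives a linear system:
  -27a + 9b - 3c + d = -101
  -a + b - c + d = -17
  a + b + c + d = -5
  27a + 9b + 3c + d = -17
Solving the system yields a = 1, b = -6, c = 5, d = -5.
So g(s) = s^3 - 6s^2 + 5s - 5.
Check: g(1) = -5. ✓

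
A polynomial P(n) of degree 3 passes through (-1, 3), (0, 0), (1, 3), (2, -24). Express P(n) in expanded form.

Using the Lagrange interpolation formula with nodes -1, 0, 1, 2:
  L_0(n) = n(n - 1)(n - 2) / -6
  L_1(n) = (n + 1)(n - 1)(n - 2) / 2
  L_2(n) = (n + 1)n(n - 2) / -2
  L_3(n) = (n + 1)n(n - 1) / 6
Then P(n) = 3·L_0(n) + 0·L_1(n) + 3·L_2(n) - 24·L_3(n).
Expanding and collecting terms gives P(n) = -6n^3 + 3n^2 + 6n.
Check: P(0) = 0. ✓

P(n) = -6n^3 + 3n^2 + 6n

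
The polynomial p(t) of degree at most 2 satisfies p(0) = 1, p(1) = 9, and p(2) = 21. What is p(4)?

Write p(t) = at^2 + bt + c. Substituting each data point gives a linear system:
  c = 1
  a + b + c = 9
  4a + 2b + c = 21
Solving the system yields a = 2, b = 6, c = 1.
So p(t) = 2t² + 6t + 1.
Then p(4) = 57.

57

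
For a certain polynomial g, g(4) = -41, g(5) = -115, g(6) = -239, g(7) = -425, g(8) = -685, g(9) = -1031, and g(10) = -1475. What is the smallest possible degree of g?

Forward differences of the values at t = 4, 5, 6, 7, 8, 9, 10:
  g  : -41  -115  -239  -425  -685  -1031  -1475
  Δ  : -74  -124  -186  -260  -346  -444
  Δ^2: -50  -62  -74  -86  -98
  Δ^3: -12  -12  -12  -12
  Δ^4: 0  0  0
  Δ^5: 0  0
  Δ^6: 0
The third differences are constant (-12) and nonzero, while all higher differences vanish, so the minimal degree is 3.

3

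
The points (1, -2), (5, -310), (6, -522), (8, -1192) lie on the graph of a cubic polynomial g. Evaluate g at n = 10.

-2270

Write g(n) = an^3 + bn^2 + cn + d. Substituting each data point gives a linear system:
  a + b + c + d = -2
  125a + 25b + 5c + d = -310
  216a + 36b + 6c + d = -522
  512a + 64b + 8c + d = -1192
Solving the system yields a = -2, b = -3, c = 3, d = 0.
So g(n) = -2n³ - 3n² + 3n.
Then g(10) = -2270.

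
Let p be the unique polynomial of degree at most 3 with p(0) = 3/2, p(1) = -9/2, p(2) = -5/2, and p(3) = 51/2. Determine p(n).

Using the Lagrange interpolation formula with nodes 0, 1, 2, 3:
  L_0(n) = (n - 1)(n - 2)(n - 3) / -6
  L_1(n) = n(n - 2)(n - 3) / 2
  L_2(n) = n(n - 1)(n - 3) / -2
  L_3(n) = n(n - 1)(n - 2) / 6
Then p(n) = 3/2·L_0(n) - 9/2·L_1(n) - 5/2·L_2(n) + 51/2·L_3(n).
Expanding and collecting terms gives p(n) = 3n^3 - 5n^2 - 4n + 3/2.
Check: p(3) = 51/2. ✓

p(n) = 3n^3 - 5n^2 - 4n + 3/2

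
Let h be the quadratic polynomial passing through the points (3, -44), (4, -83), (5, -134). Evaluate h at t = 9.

Using the Lagrange interpolation formula with nodes 3, 4, 5:
  L_0(t) = (t - 4)(t - 5) / 2
  L_1(t) = (t - 3)(t - 5) / -1
  L_2(t) = (t - 3)(t - 4) / 2
Then h(t) = -44·L_0(t) - 83·L_1(t) - 134·L_2(t).
Expanding and collecting terms gives h(t) = -6t^2 + 3t + 1.
Evaluating at t = 9: h(9) = -458.

-458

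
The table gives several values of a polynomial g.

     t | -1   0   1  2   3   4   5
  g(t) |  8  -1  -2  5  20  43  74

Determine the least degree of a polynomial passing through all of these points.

Forward differences of the values at t = -1, 0, 1, 2, 3, 4, 5:
  g  : 8  -1  -2  5  20  43  74
  Δ  : -9  -1  7  15  23  31
  Δ^2: 8  8  8  8  8
  Δ^3: 0  0  0  0
  Δ^4: 0  0  0
  Δ^5: 0  0
  Δ^6: 0
The second differences are constant (8) and nonzero, while all higher differences vanish, so the minimal degree is 2.

2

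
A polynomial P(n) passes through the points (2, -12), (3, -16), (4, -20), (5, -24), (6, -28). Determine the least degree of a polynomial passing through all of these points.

1

Forward differences of the values at n = 2, 3, 4, 5, 6:
  P  : -12  -16  -20  -24  -28
  Δ  : -4  -4  -4  -4
  Δ^2: 0  0  0
  Δ^3: 0  0
  Δ^4: 0
The first differences are constant (-4) and nonzero, while all higher differences vanish, so the minimal degree is 1.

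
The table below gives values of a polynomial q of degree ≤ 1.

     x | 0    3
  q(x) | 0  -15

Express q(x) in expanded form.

q(x) = -5x

Using the Lagrange interpolation formula with nodes 0, 3:
  L_0(x) = (x - 3) / -3
  L_1(x) = x / 3
Then q(x) = 0·L_0(x) - 15·L_1(x).
Expanding and collecting terms gives q(x) = -5x.
Check: q(3) = -15. ✓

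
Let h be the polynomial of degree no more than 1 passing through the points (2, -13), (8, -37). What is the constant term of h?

-5

Write h(s) = as + b. Substituting each data point gives a linear system:
  2a + b = -13
  8a + b = -37
Solving the system yields a = -4, b = -5.
So h(s) = -4s - 5.
The constant term is -5.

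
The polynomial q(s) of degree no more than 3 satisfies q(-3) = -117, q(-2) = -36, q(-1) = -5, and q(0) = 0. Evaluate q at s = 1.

3

Forward differences of the values at s = -3, -2, -1, 0:
  q  : -117  -36  -5  0
  Δ  : 81  31  5
  Δ^2: -50  -26
  Δ^3: 24
The third differences are constant, confirming degree 3.
Interpolating (Newton forward form) and evaluating at s = 1 gives q(1) = 3.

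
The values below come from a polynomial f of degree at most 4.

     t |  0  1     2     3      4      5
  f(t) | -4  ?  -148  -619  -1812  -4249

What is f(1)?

-21

The 5 known points determine the degree-4 polynomial uniquely.
Write f(t) = at^4 + bt^3 + ct^2 + dt + e. Substituting each data point gives a linear system:
  e = -4
  16a + 8b + 4c + 2d + e = -148
  81a + 27b + 9c + 3d + e = -619
  256a + 64b + 16c + 4d + e = -1812
  625a + 125b + 25c + 5d + e = -4249
Solving the system yields a = -6, b = -3, c = -4, d = -4, e = -4.
So f(t) = -6t⁴ - 3t³ - 4t² - 4t - 4.
Then f(1) = -21.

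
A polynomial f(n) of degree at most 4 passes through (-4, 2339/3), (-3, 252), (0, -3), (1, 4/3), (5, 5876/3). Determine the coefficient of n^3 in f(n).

1/3

Write f(n) = an^4 + bn^3 + cn^2 + dn + e. Substituting each data point gives a linear system:
  256a - 64b + 16c - 4d + e = 2339/3
  81a - 27b + 9c - 3d + e = 252
  e = -3
  a + b + c + d + e = 4/3
  625a + 125b + 25c + 5d + e = 5876/3
Solving the system yields a = 3, b = 1/3, c = 2, d = -1, e = -3.
So f(n) = 3n⁴ + (1/3)n³ + 2n² - n - 3.
The coefficient of n^3 is 1/3.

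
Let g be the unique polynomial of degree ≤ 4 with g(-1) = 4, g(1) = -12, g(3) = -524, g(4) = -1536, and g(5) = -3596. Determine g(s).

Write g(s) = as^4 + bs^3 + cs^2 + ds + e. Substituting each data point gives a linear system:
  a - b + c - d + e = 4
  a + b + c + d + e = -12
  81a + 27b + 9c + 3d + e = -524
  256a + 64b + 16c + 4d + e = -1536
  625a + 125b + 25c + 5d + e = -3596
Solving the system yields a = -5, b = -3, c = -3, d = -5, e = 4.
So g(s) = -5s⁴ - 3s³ - 3s² - 5s + 4.
Check: g(4) = -1536. ✓

g(s) = -5s^4 - 3s^3 - 3s^2 - 5s + 4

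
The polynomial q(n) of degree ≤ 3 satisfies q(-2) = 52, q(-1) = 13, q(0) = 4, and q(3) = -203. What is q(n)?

q(n) = -6n^3 - 3n^2 - 6n + 4

Write q(n) = an^3 + bn^2 + cn + d. Substituting each data point gives a linear system:
  -8a + 4b - 2c + d = 52
  -a + b - c + d = 13
  d = 4
  27a + 9b + 3c + d = -203
Solving the system yields a = -6, b = -3, c = -6, d = 4.
So q(n) = -6n^3 - 3n^2 - 6n + 4.
Check: q(-1) = 13. ✓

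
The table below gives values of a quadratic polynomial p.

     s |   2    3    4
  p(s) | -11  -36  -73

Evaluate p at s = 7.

Using the Lagrange interpolation formula with nodes 2, 3, 4:
  L_0(s) = (s - 3)(s - 4) / 2
  L_1(s) = (s - 2)(s - 4) / -1
  L_2(s) = (s - 2)(s - 3) / 2
Then p(s) = -11·L_0(s) - 36·L_1(s) - 73·L_2(s).
Expanding and collecting terms gives p(s) = -6s² + 5s + 3.
Evaluating at s = 7: p(7) = -256.

-256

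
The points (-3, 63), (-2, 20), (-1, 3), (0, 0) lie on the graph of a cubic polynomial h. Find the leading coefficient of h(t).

Write h(t) = at^3 + bt^2 + ct + d. Substituting each data point gives a linear system:
  -27a + 9b - 3c + d = 63
  -8a + 4b - 2c + d = 20
  -a + b - c + d = 3
  d = 0
Solving the system yields a = -2, b = 1, c = 0, d = 0.
So h(t) = -2t^3 + t^2.
The leading coefficient is -2.

-2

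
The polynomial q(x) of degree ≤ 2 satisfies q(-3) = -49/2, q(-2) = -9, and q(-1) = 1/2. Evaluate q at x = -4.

-46

Forward differences of the values at x = -3, -2, -1:
  q  : -49/2  -9  1/2
  Δ  : 31/2  19/2
  Δ^2: -6
The second differences are constant, confirming degree 2.
Interpolating (Newton forward form) and evaluating at x = -4 gives q(-4) = -46.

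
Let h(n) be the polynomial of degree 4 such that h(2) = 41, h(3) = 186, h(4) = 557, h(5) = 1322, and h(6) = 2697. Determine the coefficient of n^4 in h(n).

2

Write h(n) = an^4 + bn^3 + cn^2 + dn + e. Substituting each data point gives a linear system:
  16a + 8b + 4c + 2d + e = 41
  81a + 27b + 9c + 3d + e = 186
  256a + 64b + 16c + 4d + e = 557
  625a + 125b + 25c + 5d + e = 1322
  1296a + 216b + 36c + 6d + e = 2697
Solving the system yields a = 2, b = 0, c = 3, d = 0, e = -3.
So h(n) = 2n^4 + 3n^2 - 3.
The leading coefficient is 2.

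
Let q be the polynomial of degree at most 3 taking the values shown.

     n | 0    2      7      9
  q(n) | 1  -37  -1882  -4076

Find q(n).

Write q(n) = an^3 + bn^2 + cn + d. Substituting each data point gives a linear system:
  d = 1
  8a + 4b + 2c + d = -37
  343a + 49b + 7c + d = -1882
  729a + 81b + 9c + d = -4076
Solving the system yields a = -6, b = 4, c = -3, d = 1.
So q(n) = -6n³ + 4n² - 3n + 1.
Check: q(9) = -4076. ✓

q(n) = -6n^3 + 4n^2 - 3n + 1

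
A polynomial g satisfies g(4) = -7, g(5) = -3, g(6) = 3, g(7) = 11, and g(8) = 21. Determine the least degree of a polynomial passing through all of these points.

Forward differences of the values at n = 4, 5, 6, 7, 8:
  g  : -7  -3  3  11  21
  Δ  : 4  6  8  10
  Δ^2: 2  2  2
  Δ^3: 0  0
  Δ^4: 0
The second differences are constant (2) and nonzero, while all higher differences vanish, so the minimal degree is 2.

2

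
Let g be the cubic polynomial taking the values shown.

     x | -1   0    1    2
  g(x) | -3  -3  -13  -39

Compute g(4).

Forward differences of the values at x = -1, 0, 1, 2:
  g  : -3  -3  -13  -39
  Δ  : 0  -10  -26
  Δ^2: -10  -16
  Δ^3: -6
The third differences are constant, confirming degree 3.
Interpolating (Newton forward form) and evaluating at x = 4 gives g(4) = -163.

-163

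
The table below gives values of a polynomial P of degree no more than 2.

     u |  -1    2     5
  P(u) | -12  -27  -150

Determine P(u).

Using the Lagrange interpolation formula with nodes -1, 2, 5:
  L_0(u) = (u - 2)(u - 5) / 18
  L_1(u) = (u + 1)(u - 5) / -9
  L_2(u) = (u + 1)(u - 2) / 18
Then P(u) = -12·L_0(u) - 27·L_1(u) - 150·L_2(u).
Expanding and collecting terms gives P(u) = -6u^2 + u - 5.
Check: P(-1) = -12. ✓

P(u) = -6u^2 + u - 5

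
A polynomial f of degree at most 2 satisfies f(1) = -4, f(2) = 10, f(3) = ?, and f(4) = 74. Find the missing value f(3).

36

On equispaced nodes a degree-2 polynomial has vanishing third forward difference, so
  - f(1) + 3·f(2) - 3·f(3) + f(4) = 0.
Substituting the known values and solving for f(3):
  -3·f(3) = -108
  f(3) = 36.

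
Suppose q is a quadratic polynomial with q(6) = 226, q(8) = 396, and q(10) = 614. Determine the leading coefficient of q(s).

6

Write q(s) = as^2 + bs + c. Substituting each data point gives a linear system:
  36a + 6b + c = 226
  64a + 8b + c = 396
  100a + 10b + c = 614
Solving the system yields a = 6, b = 1, c = 4.
So q(s) = 6s^2 + s + 4.
The leading coefficient is 6.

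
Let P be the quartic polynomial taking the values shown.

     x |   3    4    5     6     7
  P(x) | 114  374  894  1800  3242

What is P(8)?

5394

Forward differences of the values at x = 3, 4, 5, 6, 7:
  P  : 114  374  894  1800  3242
  Δ  : 260  520  906  1442
  Δ^2: 260  386  536
  Δ^3: 126  150
  Δ^4: 24
The fourth differences are constant, confirming degree 4.
Interpolating (Newton forward form) and evaluating at x = 8 gives P(8) = 5394.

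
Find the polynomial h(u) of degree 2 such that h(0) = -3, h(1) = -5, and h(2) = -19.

Using the Lagrange interpolation formula with nodes 0, 1, 2:
  L_0(u) = (u - 1)(u - 2) / 2
  L_1(u) = u(u - 2) / -1
  L_2(u) = u(u - 1) / 2
Then h(u) = -3·L_0(u) - 5·L_1(u) - 19·L_2(u).
Expanding and collecting terms gives h(u) = -6u^2 + 4u - 3.
Check: h(1) = -5. ✓

h(u) = -6u^2 + 4u - 3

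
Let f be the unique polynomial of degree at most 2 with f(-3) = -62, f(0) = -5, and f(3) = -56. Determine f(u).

Using the Lagrange interpolation formula with nodes -3, 0, 3:
  L_0(u) = u(u - 3) / 18
  L_1(u) = (u + 3)(u - 3) / -9
  L_2(u) = (u + 3)u / 18
Then f(u) = -62·L_0(u) - 5·L_1(u) - 56·L_2(u).
Expanding and collecting terms gives f(u) = -6u^2 + u - 5.
Check: f(0) = -5. ✓

f(u) = -6u^2 + u - 5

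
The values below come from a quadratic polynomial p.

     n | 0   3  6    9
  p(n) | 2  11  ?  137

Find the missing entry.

On equispaced nodes a degree-2 polynomial has vanishing third forward difference, so
  - p(0) + 3·p(3) - 3·p(6) + p(9) = 0.
Substituting the known values and solving for p(6):
  -3·p(6) = -168
  p(6) = 56.

56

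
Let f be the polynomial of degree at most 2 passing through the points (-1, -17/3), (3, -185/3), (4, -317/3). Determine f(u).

f(u) = -6u^2 - 2u - 5/3

Using the Lagrange interpolation formula with nodes -1, 3, 4:
  L_0(u) = (u - 3)(u - 4) / 20
  L_1(u) = (u + 1)(u - 4) / -4
  L_2(u) = (u + 1)(u - 3) / 5
Then f(u) = -17/3·L_0(u) - 185/3·L_1(u) - 317/3·L_2(u).
Expanding and collecting terms gives f(u) = -6u^2 - 2u - 5/3.
Check: f(-1) = -17/3. ✓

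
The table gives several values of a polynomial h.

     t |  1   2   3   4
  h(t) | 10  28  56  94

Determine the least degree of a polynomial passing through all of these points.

2

Forward differences of the values at t = 1, 2, 3, 4:
  h  : 10  28  56  94
  Δ  : 18  28  38
  Δ^2: 10  10
  Δ^3: 0
The second differences are constant (10) and nonzero, while all higher differences vanish, so the minimal degree is 2.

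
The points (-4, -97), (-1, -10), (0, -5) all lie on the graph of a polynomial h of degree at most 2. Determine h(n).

Write h(n) = an^2 + bn + c. Substituting each data point gives a linear system:
  16a - 4b + c = -97
  a - b + c = -10
  c = -5
Solving the system yields a = -6, b = -1, c = -5.
So h(n) = -6n² - n - 5.
Check: h(-1) = -10. ✓

h(n) = -6n^2 - n - 5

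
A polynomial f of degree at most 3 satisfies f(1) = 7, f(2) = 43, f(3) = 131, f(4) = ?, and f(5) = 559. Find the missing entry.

On equispaced nodes a degree-3 polynomial has vanishing fourth forward difference, so
  f(1) - 4·f(2) + 6·f(3) - 4·f(4) + f(5) = 0.
Substituting the known values and solving for f(4):
  -4·f(4) = -1180
  f(4) = 295.

295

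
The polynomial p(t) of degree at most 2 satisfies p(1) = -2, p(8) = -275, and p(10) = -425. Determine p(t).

p(t) = -4t^2 - 3t + 5

Write p(t) = at^2 + bt + c. Substituting each data point gives a linear system:
  a + b + c = -2
  64a + 8b + c = -275
  100a + 10b + c = -425
Solving the system yields a = -4, b = -3, c = 5.
So p(t) = -4t² - 3t + 5.
Check: p(1) = -2. ✓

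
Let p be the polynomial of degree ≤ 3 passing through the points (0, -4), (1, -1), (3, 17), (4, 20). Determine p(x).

Using the Lagrange interpolation formula with nodes 0, 1, 3, 4:
  L_0(x) = (x - 1)(x - 3)(x - 4) / -12
  L_1(x) = x(x - 3)(x - 4) / 6
  L_2(x) = x(x - 1)(x - 4) / -6
  L_3(x) = x(x - 1)(x - 3) / 12
Then p(x) = -4·L_0(x) - 1·L_1(x) + 17·L_2(x) + 20·L_3(x).
Expanding and collecting terms gives p(x) = -x^3 + 6x^2 - 2x - 4.
Check: p(0) = -4. ✓

p(x) = -x^3 + 6x^2 - 2x - 4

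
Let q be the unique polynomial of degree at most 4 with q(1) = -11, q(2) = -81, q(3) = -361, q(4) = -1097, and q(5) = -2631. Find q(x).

Write q(x) = ax^4 + bx^3 + cx^2 + dx + e. Substituting each data point gives a linear system:
  a + b + c + d + e = -11
  16a + 8b + 4c + 2d + e = -81
  81a + 27b + 9c + 3d + e = -361
  256a + 64b + 16c + 4d + e = -1097
  625a + 125b + 25c + 5d + e = -2631
Solving the system yields a = -4, b = -1, c = 1, d = -6, e = -1.
So q(x) = -4x^4 - x^3 + x^2 - 6x - 1.
Check: q(4) = -1097. ✓

q(x) = -4x^4 - x^3 + x^2 - 6x - 1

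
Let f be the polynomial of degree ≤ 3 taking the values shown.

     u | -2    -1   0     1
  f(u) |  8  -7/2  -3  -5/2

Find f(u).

f(u) = -2u^3 + (5/2)u - 3

Using the Lagrange interpolation formula with nodes -2, -1, 0, 1:
  L_0(u) = (u + 1)u(u - 1) / -6
  L_1(u) = (u + 2)u(u - 1) / 2
  L_2(u) = (u + 2)(u + 1)(u - 1) / -2
  L_3(u) = (u + 2)(u + 1)u / 6
Then f(u) = 8·L_0(u) - 7/2·L_1(u) - 3·L_2(u) - 5/2·L_3(u).
Expanding and collecting terms gives f(u) = -2u^3 + (5/2)u - 3.
Check: f(-1) = -7/2. ✓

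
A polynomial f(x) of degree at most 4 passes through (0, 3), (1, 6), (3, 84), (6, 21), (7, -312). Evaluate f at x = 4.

135

Write f(x) = ax^4 + bx^3 + cx^2 + dx + e. Substituting each data point gives a linear system:
  e = 3
  a + b + c + d + e = 6
  81a + 27b + 9c + 3d + e = 84
  1296a + 216b + 36c + 6d + e = 21
  2401a + 343b + 49c + 7d + e = -312
Solving the system yields a = -1, b = 6, c = 1, d = -3, e = 3.
So f(x) = -x^4 + 6x^3 + x^2 - 3x + 3.
Then f(4) = 135.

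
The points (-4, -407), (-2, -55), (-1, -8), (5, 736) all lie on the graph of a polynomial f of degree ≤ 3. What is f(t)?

Using the Lagrange interpolation formula with nodes -4, -2, -1, 5:
  L_0(t) = (t + 2)(t + 1)(t - 5) / -54
  L_1(t) = (t + 4)(t + 1)(t - 5) / 14
  L_2(t) = (t + 4)(t + 2)(t - 5) / -18
  L_3(t) = (t + 4)(t + 2)(t + 1) / 378
Then f(t) = -407·L_0(t) - 55·L_1(t) - 8·L_2(t) + 736·L_3(t).
Expanding and collecting terms gives f(t) = 6t^3 - t^2 + 2t + 1.
Check: f(-4) = -407. ✓

f(t) = 6t^3 - t^2 + 2t + 1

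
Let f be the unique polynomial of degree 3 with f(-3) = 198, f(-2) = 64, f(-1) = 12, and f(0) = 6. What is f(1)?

10

Using the Lagrange interpolation formula with nodes -3, -2, -1, 0:
  L_0(u) = (u + 2)(u + 1)u / -6
  L_1(u) = (u + 3)(u + 1)u / 2
  L_2(u) = (u + 3)(u + 2)u / -2
  L_3(u) = (u + 3)(u + 2)(u + 1) / 6
Then f(u) = 198·L_0(u) + 64·L_1(u) + 12·L_2(u) + 6·L_3(u).
Expanding and collecting terms gives f(u) = -6u^3 + 5u^2 + 5u + 6.
Evaluating at u = 1: f(1) = 10.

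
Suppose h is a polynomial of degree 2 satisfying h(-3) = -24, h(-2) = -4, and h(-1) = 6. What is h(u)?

Write h(u) = au^2 + bu + c. Substituting each data point gives a linear system:
  9a - 3b + c = -24
  4a - 2b + c = -4
  a - b + c = 6
Solving the system yields a = -5, b = -5, c = 6.
So h(u) = -5u^2 - 5u + 6.
Check: h(-3) = -24. ✓

h(u) = -5u^2 - 5u + 6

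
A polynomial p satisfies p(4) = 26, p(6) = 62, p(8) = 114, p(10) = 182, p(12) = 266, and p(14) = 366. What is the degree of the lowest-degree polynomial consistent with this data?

Forward differences of the values at n = 4, 6, 8, 10, 12, 14:
  p  : 26  62  114  182  266  366
  Δ  : 36  52  68  84  100
  Δ^2: 16  16  16  16
  Δ^3: 0  0  0
  Δ^4: 0  0
  Δ^5: 0
The second differences are constant (16) and nonzero, while all higher differences vanish, so the minimal degree is 2.

2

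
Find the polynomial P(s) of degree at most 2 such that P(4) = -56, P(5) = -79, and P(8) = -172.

P(s) = -2s^2 - 5s - 4

Using the Lagrange interpolation formula with nodes 4, 5, 8:
  L_0(s) = (s - 5)(s - 8) / 4
  L_1(s) = (s - 4)(s - 8) / -3
  L_2(s) = (s - 4)(s - 5) / 12
Then P(s) = -56·L_0(s) - 79·L_1(s) - 172·L_2(s).
Expanding and collecting terms gives P(s) = -2s^2 - 5s - 4.
Check: P(5) = -79. ✓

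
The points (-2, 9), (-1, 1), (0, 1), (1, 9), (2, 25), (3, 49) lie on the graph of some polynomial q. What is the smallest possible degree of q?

2

Forward differences of the values at u = -2, -1, 0, 1, 2, 3:
  q  : 9  1  1  9  25  49
  Δ  : -8  0  8  16  24
  Δ^2: 8  8  8  8
  Δ^3: 0  0  0
  Δ^4: 0  0
  Δ^5: 0
The second differences are constant (8) and nonzero, while all higher differences vanish, so the minimal degree is 2.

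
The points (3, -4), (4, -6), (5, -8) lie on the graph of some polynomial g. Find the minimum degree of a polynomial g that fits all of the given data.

1

Forward differences of the values at x = 3, 4, 5:
  g  : -4  -6  -8
  Δ  : -2  -2
  Δ^2: 0
The first differences are constant (-2) and nonzero, while all higher differences vanish, so the minimal degree is 1.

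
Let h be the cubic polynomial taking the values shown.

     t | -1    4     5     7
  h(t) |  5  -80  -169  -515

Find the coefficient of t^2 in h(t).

4

Write h(t) = at^3 + bt^2 + ct + d. Substituting each data point gives a linear system:
  -a + b - c + d = 5
  64a + 16b + 4c + d = -80
  125a + 25b + 5c + d = -169
  343a + 49b + 7c + d = -515
Solving the system yields a = -2, b = 4, c = -3, d = -4.
So h(t) = -2t^3 + 4t^2 - 3t - 4.
The coefficient of t^2 is 4.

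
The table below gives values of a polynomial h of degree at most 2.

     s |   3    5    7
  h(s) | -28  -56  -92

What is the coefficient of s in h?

-6

Write h(s) = as^2 + bs + c. Substituting each data point gives a linear system:
  9a + 3b + c = -28
  25a + 5b + c = -56
  49a + 7b + c = -92
Solving the system yields a = -1, b = -6, c = -1.
So h(s) = -s^2 - 6s - 1.
The coefficient of s is -6.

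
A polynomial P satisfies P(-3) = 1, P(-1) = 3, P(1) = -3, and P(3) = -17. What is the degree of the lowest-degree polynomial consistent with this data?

Forward differences of the values at x = -3, -1, 1, 3:
  P  : 1  3  -3  -17
  Δ  : 2  -6  -14
  Δ^2: -8  -8
  Δ^3: 0
The second differences are constant (-8) and nonzero, while all higher differences vanish, so the minimal degree is 2.

2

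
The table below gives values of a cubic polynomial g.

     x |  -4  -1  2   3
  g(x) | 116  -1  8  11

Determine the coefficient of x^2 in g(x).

Write g(x) = ax^3 + bx^2 + cx + d. Substituting each data point gives a linear system:
  -64a + 16b - 4c + d = 116
  -a + b - c + d = -1
  8a + 4b + 2c + d = 8
  27a + 9b + 3c + d = 11
Solving the system yields a = -1, b = 4, c = 2, d = -4.
So g(x) = -x^3 + 4x^2 + 2x - 4.
The coefficient of x^2 is 4.

4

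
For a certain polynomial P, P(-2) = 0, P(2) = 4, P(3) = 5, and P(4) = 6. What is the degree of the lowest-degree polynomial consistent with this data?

Divided differences on the nodes -2, 2, 3, 4:
  order 0: 0  4  5  6
  order 1: 1  1  1
  order 2: 0  0
  order 3: 0
The order-1 divided differences are all 1 (nonzero) and every higher order vanishes, so the data lies on a polynomial of degree exactly 1.

1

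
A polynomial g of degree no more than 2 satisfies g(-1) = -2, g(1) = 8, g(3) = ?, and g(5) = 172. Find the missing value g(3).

On equispaced nodes a degree-2 polynomial has vanishing third forward difference, so
  - g(-1) + 3·g(1) - 3·g(3) + g(5) = 0.
Substituting the known values and solving for g(3):
  -3·g(3) = -198
  g(3) = 66.

66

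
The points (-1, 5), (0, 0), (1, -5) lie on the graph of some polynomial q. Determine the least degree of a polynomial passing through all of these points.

Forward differences of the values at s = -1, 0, 1:
  q  : 5  0  -5
  Δ  : -5  -5
  Δ^2: 0
The first differences are constant (-5) and nonzero, while all higher differences vanish, so the minimal degree is 1.

1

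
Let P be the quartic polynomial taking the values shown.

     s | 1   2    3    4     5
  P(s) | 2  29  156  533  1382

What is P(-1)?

8

Write P(s) = as^4 + bs^3 + cs^2 + ds + e. Substituting each data point gives a linear system:
  a + b + c + d + e = 2
  16a + 8b + 4c + 2d + e = 29
  81a + 27b + 9c + 3d + e = 156
  256a + 64b + 16c + 4d + e = 533
  625a + 125b + 25c + 5d + e = 1382
Solving the system yields a = 3, b = -5, c = 5, d = 2, e = -3.
So P(s) = 3s⁴ - 5s³ + 5s² + 2s - 3.
Then P(-1) = 8.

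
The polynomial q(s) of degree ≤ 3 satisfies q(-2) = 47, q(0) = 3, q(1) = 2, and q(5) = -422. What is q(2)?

Using the Lagrange interpolation formula with nodes -2, 0, 1, 5:
  L_0(s) = s(s - 1)(s - 5) / -42
  L_1(s) = (s + 2)(s - 1)(s - 5) / 10
  L_2(s) = (s + 2)s(s - 5) / -12
  L_3(s) = (s + 2)s(s - 1) / 140
Then q(s) = 47·L_0(s) + 3·L_1(s) + 2·L_2(s) - 422·L_3(s).
Expanding and collecting terms gives q(s) = -4s^3 + 3s^2 + 3.
Evaluating at s = 2: q(2) = -17.

-17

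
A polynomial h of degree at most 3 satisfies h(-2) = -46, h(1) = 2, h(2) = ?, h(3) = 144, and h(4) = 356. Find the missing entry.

The 4 known points determine the degree-3 polynomial uniquely.
Write h(u) = au^3 + bu^2 + cu + d. Substituting each data point gives a linear system:
  -8a + 4b - 2c + d = -46
  a + b + c + d = 2
  27a + 9b + 3c + d = 144
  64a + 16b + 4c + d = 356
Solving the system yields a = 6, b = -1, c = -3, d = 0.
So h(u) = 6u^3 - u^2 - 3u.
Then h(2) = 38.

38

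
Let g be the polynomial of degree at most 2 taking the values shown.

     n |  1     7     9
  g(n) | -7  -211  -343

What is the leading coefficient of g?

-4

Write g(n) = an^2 + bn + c. Substituting each data point gives a linear system:
  a + b + c = -7
  49a + 7b + c = -211
  81a + 9b + c = -343
Solving the system yields a = -4, b = -2, c = -1.
So g(n) = -4n^2 - 2n - 1.
The leading coefficient is -4.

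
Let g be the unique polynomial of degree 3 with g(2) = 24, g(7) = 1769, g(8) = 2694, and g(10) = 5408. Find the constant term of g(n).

-2

Write g(n) = an^3 + bn^2 + cn + d. Substituting each data point gives a linear system:
  8a + 4b + 2c + d = 24
  343a + 49b + 7c + d = 1769
  512a + 64b + 8c + d = 2694
  1000a + 100b + 10c + d = 5408
Solving the system yields a = 6, b = -6, c = 1, d = -2.
So g(n) = 6n³ - 6n² + n - 2.
The constant term is -2.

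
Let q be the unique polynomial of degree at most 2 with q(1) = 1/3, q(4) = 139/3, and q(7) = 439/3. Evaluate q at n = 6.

107

Write q(n) = an^2 + bn + c. Substituting each data point gives a linear system:
  a + b + c = 1/3
  16a + 4b + c = 139/3
  49a + 7b + c = 439/3
Solving the system yields a = 3, b = 1/3, c = -3.
So q(n) = 3n^2 + (1/3)n - 3.
Then q(6) = 107.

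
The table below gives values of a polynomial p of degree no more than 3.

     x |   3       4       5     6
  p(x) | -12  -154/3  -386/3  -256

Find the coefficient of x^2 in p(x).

5

Write p(x) = ax^3 + bx^2 + cx + d. Substituting each data point gives a linear system:
  27a + 9b + 3c + d = -12
  64a + 16b + 4c + d = -154/3
  125a + 25b + 5c + d = -386/3
  216a + 36b + 6c + d = -256
Solving the system yields a = -2, b = 5, c = -1/3, d = -2.
So p(x) = -2x³ + 5x² - (1/3)x - 2.
The coefficient of x^2 is 5.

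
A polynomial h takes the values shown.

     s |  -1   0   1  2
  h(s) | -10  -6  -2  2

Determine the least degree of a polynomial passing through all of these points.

1

Forward differences of the values at s = -1, 0, 1, 2:
  h  : -10  -6  -2  2
  Δ  : 4  4  4
  Δ^2: 0  0
  Δ^3: 0
The first differences are constant (4) and nonzero, while all higher differences vanish, so the minimal degree is 1.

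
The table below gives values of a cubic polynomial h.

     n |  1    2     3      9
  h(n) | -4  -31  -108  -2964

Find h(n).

Write h(n) = an^3 + bn^2 + cn + d. Substituting each data point gives a linear system:
  a + b + c + d = -4
  8a + 4b + 2c + d = -31
  27a + 9b + 3c + d = -108
  729a + 81b + 9c + d = -2964
Solving the system yields a = -4, b = -1, c = 4, d = -3.
So h(n) = -4n³ - n² + 4n - 3.
Check: h(2) = -31. ✓

h(n) = -4n^3 - n^2 + 4n - 3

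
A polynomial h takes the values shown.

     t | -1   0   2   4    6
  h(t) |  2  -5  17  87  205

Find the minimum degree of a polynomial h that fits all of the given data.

Divided differences on the nodes -1, 0, 2, 4, 6:
  order 0: 2  -5  17  87  205
  order 1: -7  11  35  59
  order 2: 6  6  6
  order 3: 0  0
  order 4: 0
The order-2 divided differences are all 6 (nonzero) and every higher order vanishes, so the data lies on a polynomial of degree exactly 2.

2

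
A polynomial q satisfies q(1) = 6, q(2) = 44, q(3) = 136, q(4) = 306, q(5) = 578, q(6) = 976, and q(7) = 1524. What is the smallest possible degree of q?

3

Forward differences of the values at t = 1, 2, 3, 4, 5, 6, 7:
  q  : 6  44  136  306  578  976  1524
  Δ  : 38  92  170  272  398  548
  Δ^2: 54  78  102  126  150
  Δ^3: 24  24  24  24
  Δ^4: 0  0  0
  Δ^5: 0  0
  Δ^6: 0
The third differences are constant (24) and nonzero, while all higher differences vanish, so the minimal degree is 3.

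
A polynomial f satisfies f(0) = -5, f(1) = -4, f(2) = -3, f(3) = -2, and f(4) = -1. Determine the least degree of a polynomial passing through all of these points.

1

Forward differences of the values at x = 0, 1, 2, 3, 4:
  f  : -5  -4  -3  -2  -1
  Δ  : 1  1  1  1
  Δ^2: 0  0  0
  Δ^3: 0  0
  Δ^4: 0
The first differences are constant (1) and nonzero, while all higher differences vanish, so the minimal degree is 1.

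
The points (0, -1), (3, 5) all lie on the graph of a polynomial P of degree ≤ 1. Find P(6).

11

Write P(t) = at + b. Substituting each data point gives a linear system:
  b = -1
  3a + b = 5
Solving the system yields a = 2, b = -1.
So P(t) = 2t - 1.
Then P(6) = 11.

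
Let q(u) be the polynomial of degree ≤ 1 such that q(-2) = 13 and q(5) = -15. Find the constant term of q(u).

5

Write q(u) = au + b. Substituting each data point gives a linear system:
  -2a + b = 13
  5a + b = -15
Solving the system yields a = -4, b = 5.
So q(u) = -4u + 5.
The constant term is 5.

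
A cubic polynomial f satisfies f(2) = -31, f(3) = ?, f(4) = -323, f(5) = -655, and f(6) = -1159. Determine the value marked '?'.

-127

The 4 known points determine the degree-3 polynomial uniquely.
Write f(x) = ax^3 + bx^2 + cx + d. Substituting each data point gives a linear system:
  8a + 4b + 2c + d = -31
  64a + 16b + 4c + d = -323
  125a + 25b + 5c + d = -655
  216a + 36b + 6c + d = -1159
Solving the system yields a = -6, b = 4, c = -2, d = 5.
So f(x) = -6x³ + 4x² - 2x + 5.
Then f(3) = -127.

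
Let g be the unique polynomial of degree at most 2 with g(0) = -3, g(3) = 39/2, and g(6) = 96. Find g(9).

453/2

Forward differences of the values at n = 0, 3, 6:
  g  : -3  39/2  96
  Δ  : 45/2  153/2
  Δ^2: 54
The second differences are constant, confirming degree 2.
Interpolating (Newton forward form) and evaluating at n = 9 gives g(9) = 453/2.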